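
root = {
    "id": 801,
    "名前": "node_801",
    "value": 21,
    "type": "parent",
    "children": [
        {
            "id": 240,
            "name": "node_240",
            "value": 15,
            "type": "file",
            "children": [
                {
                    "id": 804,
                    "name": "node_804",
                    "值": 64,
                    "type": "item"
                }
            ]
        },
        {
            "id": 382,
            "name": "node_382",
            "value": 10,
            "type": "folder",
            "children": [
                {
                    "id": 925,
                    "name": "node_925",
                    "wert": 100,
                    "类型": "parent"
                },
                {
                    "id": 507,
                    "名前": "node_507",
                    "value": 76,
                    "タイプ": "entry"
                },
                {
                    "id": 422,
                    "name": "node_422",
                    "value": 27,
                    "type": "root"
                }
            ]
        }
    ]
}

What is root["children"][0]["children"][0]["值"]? 64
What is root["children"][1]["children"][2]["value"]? 27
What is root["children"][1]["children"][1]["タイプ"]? "entry"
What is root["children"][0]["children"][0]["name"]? "node_804"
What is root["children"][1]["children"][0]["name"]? "node_925"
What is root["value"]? 21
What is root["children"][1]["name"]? "node_382"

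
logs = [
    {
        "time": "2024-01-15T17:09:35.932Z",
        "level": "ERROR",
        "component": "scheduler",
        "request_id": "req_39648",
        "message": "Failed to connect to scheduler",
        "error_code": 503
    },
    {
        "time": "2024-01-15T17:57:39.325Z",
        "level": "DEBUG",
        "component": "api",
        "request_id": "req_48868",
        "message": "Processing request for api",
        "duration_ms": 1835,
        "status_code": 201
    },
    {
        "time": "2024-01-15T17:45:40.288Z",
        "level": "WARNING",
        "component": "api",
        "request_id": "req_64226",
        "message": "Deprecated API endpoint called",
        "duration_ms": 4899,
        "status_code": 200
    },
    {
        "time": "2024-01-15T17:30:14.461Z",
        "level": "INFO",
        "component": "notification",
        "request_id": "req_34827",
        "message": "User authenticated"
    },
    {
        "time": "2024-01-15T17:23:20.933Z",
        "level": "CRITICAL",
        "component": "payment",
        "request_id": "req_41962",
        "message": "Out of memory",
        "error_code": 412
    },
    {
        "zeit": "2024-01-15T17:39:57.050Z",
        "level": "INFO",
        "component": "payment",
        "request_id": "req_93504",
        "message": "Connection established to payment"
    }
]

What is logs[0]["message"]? "Failed to connect to scheduler"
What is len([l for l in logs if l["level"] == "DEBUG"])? 1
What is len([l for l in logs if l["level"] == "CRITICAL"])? 1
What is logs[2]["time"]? "2024-01-15T17:45:40.288Z"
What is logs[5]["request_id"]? "req_93504"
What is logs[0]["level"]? "ERROR"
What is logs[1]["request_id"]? "req_48868"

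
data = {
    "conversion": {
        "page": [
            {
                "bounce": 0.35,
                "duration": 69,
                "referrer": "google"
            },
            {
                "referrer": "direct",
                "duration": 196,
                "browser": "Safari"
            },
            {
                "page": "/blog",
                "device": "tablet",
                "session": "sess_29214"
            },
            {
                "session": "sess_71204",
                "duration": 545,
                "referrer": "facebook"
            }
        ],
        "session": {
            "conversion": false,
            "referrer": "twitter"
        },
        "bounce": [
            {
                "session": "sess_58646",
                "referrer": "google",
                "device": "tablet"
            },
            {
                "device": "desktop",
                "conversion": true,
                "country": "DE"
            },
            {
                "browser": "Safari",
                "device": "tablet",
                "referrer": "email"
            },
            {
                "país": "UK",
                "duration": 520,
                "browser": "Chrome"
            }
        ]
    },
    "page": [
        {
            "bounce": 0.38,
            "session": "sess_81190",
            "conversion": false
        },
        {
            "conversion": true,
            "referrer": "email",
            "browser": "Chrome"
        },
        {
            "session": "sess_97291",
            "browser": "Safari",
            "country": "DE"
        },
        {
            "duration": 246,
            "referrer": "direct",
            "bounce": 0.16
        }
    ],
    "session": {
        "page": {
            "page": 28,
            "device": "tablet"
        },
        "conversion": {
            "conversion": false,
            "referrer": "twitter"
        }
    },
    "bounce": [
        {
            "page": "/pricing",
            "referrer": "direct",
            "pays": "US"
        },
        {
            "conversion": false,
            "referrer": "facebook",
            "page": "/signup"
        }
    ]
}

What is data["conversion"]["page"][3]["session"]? "sess_71204"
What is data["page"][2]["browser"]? "Safari"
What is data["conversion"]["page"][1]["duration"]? 196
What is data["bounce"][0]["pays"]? "US"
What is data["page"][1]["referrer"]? "email"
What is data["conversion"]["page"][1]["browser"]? "Safari"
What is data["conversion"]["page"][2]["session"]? "sess_29214"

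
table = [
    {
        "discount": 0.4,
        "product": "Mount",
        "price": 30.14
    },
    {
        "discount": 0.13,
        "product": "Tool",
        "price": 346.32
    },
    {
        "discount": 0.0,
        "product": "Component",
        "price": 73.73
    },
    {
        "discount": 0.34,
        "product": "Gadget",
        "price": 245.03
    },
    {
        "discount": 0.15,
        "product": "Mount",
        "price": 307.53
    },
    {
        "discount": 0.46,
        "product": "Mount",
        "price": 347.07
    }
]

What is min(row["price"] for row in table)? 30.14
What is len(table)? 6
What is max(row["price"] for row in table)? 347.07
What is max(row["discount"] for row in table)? 0.46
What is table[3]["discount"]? 0.34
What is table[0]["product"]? "Mount"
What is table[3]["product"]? "Gadget"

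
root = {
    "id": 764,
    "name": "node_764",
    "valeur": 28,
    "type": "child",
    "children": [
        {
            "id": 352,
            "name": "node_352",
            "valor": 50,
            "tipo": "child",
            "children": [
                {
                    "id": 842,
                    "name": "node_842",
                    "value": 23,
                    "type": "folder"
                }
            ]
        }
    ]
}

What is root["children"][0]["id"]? 352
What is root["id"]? 764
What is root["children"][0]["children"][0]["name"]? "node_842"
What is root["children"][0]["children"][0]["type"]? "folder"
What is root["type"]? "child"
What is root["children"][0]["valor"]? 50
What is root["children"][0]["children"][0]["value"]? 23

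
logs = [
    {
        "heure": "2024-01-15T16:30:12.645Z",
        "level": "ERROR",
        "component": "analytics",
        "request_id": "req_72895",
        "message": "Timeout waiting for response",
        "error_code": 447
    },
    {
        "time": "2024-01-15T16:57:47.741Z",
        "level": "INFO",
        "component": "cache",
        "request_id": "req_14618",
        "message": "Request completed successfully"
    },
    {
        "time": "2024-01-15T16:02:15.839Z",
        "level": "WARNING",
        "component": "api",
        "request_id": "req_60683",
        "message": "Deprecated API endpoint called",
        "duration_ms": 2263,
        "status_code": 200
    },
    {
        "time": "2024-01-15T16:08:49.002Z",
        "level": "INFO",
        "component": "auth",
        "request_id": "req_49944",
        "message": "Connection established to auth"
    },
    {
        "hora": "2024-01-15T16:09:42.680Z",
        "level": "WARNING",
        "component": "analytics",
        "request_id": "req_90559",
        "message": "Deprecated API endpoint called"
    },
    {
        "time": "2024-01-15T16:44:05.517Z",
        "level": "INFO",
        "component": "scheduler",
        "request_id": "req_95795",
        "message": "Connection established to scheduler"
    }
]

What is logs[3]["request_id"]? "req_49944"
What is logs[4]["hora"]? "2024-01-15T16:09:42.680Z"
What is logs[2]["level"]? "WARNING"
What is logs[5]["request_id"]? "req_95795"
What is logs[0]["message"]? "Timeout waiting for response"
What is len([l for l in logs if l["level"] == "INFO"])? 3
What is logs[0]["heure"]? "2024-01-15T16:30:12.645Z"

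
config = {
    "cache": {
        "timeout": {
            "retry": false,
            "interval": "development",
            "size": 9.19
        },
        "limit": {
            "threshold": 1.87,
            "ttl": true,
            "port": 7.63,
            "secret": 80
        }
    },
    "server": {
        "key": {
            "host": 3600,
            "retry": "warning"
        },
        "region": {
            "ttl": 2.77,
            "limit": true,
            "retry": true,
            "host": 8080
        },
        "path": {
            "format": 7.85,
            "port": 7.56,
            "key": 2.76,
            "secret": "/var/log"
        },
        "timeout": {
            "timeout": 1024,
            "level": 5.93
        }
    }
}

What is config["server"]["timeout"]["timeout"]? 1024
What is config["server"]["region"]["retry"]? True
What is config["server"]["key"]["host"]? 3600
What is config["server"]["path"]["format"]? 7.85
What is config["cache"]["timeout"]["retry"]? False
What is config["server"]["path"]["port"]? 7.56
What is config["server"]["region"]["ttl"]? 2.77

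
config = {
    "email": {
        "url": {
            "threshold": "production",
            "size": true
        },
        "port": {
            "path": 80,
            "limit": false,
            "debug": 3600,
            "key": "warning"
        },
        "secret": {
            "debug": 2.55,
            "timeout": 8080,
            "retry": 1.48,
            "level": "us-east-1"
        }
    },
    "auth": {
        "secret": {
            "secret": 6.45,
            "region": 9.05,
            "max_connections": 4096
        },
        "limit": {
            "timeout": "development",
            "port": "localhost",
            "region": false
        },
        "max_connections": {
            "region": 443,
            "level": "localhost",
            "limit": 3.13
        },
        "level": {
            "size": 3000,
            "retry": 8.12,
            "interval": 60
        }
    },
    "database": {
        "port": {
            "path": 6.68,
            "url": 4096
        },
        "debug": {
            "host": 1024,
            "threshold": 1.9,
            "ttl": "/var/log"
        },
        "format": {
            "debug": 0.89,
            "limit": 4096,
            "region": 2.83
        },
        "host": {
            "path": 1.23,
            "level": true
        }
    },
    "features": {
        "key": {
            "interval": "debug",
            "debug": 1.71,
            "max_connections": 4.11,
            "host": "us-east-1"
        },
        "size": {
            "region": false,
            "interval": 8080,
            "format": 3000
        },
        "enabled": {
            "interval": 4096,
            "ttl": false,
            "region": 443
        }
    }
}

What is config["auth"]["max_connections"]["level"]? "localhost"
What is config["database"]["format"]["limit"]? 4096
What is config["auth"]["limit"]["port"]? "localhost"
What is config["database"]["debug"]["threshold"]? 1.9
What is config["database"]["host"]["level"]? True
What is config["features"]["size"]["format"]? 3000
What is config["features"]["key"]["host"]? "us-east-1"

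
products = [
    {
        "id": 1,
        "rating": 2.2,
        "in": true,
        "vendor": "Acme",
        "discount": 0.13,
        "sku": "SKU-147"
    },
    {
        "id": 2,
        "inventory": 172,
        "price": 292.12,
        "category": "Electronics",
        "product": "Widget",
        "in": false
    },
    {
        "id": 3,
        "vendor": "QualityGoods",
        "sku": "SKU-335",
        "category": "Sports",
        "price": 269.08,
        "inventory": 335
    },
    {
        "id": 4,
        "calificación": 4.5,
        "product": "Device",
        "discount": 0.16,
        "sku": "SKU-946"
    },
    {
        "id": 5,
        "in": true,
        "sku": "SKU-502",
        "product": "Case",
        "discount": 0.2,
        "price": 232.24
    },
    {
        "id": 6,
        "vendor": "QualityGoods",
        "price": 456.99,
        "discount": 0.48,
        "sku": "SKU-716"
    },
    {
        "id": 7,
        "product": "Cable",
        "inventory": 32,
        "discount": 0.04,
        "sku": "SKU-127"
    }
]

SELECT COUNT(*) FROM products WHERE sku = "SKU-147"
1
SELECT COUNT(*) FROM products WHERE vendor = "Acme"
1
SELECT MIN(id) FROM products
1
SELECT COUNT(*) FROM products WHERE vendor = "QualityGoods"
2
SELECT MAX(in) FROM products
True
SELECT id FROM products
[1, 2, 3, 4, 5, 6, 7]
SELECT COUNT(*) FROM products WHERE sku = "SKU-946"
1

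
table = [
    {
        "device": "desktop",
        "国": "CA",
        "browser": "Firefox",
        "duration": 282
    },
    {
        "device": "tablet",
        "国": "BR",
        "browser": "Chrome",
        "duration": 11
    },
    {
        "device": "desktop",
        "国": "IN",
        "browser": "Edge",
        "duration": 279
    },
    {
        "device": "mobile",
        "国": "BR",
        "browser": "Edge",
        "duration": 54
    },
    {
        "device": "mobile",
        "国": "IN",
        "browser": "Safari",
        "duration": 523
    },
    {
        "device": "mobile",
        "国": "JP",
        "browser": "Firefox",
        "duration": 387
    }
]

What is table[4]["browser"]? "Safari"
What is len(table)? 6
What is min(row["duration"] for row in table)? 11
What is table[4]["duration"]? 523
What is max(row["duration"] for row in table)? 523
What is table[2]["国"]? "IN"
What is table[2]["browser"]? "Edge"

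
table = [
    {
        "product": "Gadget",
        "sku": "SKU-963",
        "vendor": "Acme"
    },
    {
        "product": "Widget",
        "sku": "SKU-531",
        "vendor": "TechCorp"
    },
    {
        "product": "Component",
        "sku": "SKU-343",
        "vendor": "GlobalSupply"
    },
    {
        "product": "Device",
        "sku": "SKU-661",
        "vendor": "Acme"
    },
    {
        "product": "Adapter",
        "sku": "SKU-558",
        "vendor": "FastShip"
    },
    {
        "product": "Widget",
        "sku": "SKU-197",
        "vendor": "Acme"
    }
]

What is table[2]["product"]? "Component"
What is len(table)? 6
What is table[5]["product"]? "Widget"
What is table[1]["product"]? "Widget"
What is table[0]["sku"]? "SKU-963"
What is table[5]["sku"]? "SKU-197"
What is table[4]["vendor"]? "FastShip"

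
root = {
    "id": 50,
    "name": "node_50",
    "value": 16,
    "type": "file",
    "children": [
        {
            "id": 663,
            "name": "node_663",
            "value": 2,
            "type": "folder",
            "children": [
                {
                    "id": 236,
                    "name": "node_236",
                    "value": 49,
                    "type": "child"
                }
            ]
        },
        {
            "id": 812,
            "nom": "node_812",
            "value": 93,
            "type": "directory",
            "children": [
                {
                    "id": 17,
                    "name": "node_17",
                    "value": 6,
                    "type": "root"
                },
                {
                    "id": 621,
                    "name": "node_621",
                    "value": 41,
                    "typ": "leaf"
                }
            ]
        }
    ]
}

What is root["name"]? "node_50"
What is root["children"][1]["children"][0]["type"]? "root"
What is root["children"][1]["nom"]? "node_812"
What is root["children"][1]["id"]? 812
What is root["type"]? "file"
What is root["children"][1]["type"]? "directory"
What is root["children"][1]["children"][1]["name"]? "node_621"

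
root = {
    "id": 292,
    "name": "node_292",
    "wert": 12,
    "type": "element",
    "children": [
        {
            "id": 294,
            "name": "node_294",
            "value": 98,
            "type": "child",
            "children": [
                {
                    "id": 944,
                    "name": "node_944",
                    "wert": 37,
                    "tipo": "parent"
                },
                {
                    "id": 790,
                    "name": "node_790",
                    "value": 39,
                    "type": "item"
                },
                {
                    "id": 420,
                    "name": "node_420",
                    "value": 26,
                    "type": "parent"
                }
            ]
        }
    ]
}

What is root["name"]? "node_292"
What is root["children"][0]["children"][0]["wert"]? 37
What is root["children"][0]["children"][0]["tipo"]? "parent"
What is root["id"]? 292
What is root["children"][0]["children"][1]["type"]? "item"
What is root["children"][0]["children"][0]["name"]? "node_944"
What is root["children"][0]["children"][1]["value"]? 39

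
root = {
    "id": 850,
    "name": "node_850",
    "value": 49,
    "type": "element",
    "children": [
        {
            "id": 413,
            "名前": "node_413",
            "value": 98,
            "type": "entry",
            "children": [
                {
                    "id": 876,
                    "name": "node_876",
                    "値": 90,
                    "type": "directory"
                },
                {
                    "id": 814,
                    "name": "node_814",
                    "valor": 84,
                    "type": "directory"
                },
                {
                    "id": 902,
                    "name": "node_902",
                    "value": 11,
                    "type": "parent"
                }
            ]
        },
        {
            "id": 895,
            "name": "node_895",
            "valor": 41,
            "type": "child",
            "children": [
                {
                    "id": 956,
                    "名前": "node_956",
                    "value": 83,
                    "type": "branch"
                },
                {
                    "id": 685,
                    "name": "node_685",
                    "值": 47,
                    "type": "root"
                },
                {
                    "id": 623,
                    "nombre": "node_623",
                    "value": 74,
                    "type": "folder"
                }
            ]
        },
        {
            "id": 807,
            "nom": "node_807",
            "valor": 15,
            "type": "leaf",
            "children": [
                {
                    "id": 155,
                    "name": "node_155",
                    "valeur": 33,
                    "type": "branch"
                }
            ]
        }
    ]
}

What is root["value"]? 49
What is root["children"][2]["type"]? "leaf"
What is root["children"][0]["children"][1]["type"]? "directory"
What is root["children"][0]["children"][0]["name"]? "node_876"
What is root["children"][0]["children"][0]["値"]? 90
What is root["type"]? "element"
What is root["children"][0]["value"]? 98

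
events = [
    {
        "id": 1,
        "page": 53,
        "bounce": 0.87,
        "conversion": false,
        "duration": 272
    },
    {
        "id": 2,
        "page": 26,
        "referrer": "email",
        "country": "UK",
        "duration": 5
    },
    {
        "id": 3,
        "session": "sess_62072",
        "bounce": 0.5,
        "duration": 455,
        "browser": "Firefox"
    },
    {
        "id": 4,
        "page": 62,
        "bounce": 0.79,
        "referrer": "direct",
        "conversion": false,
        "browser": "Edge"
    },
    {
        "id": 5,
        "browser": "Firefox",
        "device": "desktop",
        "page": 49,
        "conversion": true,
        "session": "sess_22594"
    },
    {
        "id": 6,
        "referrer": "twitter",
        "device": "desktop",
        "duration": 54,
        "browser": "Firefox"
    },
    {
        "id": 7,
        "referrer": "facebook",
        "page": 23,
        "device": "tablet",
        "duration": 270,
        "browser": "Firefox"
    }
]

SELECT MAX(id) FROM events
7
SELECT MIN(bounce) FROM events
0.5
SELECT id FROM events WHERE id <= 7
[1, 2, 3, 4, 5, 6, 7]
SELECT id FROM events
[1, 2, 3, 4, 5, 6, 7]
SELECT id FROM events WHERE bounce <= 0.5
[3]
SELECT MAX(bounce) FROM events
0.87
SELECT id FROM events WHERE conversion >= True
[5]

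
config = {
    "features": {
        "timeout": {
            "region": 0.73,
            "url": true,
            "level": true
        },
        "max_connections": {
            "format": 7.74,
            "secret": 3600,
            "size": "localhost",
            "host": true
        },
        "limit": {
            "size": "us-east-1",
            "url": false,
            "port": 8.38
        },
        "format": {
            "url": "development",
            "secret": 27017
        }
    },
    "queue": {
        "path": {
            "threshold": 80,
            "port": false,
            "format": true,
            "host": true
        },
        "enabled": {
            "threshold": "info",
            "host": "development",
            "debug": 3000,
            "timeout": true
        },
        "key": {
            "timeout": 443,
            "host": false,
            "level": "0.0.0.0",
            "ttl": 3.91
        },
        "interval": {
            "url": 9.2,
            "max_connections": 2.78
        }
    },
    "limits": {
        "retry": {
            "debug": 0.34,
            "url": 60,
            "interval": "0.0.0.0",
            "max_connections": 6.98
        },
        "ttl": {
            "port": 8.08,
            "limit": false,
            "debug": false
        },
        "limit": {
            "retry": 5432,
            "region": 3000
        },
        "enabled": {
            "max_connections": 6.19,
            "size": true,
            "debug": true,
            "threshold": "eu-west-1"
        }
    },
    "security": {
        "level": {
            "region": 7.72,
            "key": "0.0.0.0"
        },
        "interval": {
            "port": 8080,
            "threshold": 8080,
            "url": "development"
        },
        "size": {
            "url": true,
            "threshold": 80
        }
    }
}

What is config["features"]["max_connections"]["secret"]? 3600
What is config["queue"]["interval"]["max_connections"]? 2.78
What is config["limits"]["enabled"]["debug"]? True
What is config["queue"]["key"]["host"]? False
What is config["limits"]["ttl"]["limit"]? False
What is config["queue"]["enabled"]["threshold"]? "info"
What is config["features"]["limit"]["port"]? 8.38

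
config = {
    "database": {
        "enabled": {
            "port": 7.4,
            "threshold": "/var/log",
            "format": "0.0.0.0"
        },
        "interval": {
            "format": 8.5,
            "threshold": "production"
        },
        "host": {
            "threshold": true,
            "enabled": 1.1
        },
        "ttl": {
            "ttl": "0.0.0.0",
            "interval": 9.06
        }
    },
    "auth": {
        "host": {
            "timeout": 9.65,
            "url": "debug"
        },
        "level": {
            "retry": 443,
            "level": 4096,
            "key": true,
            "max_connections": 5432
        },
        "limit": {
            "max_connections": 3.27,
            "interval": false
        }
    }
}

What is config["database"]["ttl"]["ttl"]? "0.0.0.0"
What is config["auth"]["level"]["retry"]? 443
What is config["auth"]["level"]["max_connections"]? 5432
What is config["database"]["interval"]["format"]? 8.5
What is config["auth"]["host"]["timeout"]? 9.65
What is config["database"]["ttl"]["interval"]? 9.06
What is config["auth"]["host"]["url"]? "debug"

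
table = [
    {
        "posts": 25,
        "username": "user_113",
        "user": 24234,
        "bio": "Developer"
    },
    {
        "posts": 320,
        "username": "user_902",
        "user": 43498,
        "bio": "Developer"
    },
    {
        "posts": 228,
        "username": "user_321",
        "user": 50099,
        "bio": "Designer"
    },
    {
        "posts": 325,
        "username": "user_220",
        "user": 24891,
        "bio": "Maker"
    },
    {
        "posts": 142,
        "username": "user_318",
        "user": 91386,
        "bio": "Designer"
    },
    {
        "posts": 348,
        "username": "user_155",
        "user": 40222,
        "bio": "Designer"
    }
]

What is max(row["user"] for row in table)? 91386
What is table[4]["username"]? "user_318"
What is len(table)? 6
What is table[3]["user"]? 24891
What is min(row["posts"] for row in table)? 25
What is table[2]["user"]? 50099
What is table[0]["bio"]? "Developer"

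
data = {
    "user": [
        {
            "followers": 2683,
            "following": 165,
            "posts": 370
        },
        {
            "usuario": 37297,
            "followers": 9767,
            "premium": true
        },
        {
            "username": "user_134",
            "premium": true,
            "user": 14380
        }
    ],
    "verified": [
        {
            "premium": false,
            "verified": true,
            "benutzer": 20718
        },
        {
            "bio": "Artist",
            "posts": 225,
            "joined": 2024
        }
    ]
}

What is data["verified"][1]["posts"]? 225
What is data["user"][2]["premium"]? True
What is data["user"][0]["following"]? 165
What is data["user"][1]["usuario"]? 37297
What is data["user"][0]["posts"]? 370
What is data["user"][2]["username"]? "user_134"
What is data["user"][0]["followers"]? 2683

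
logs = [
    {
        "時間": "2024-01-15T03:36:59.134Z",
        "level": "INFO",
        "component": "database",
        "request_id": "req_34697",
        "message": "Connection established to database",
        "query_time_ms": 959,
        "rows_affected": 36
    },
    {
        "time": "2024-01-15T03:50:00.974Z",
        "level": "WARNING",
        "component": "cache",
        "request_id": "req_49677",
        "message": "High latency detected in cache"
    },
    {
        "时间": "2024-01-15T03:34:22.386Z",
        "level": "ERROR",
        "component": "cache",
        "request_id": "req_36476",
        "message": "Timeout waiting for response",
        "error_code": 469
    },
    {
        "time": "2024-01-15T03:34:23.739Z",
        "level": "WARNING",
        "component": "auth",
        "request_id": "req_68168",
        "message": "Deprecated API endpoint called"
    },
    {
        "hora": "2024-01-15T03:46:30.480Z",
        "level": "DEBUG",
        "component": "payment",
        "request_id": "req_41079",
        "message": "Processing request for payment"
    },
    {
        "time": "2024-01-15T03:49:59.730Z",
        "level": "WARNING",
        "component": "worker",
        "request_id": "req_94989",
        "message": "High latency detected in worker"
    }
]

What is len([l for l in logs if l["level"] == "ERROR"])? 1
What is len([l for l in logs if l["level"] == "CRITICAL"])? 0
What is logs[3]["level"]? "WARNING"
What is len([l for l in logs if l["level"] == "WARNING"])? 3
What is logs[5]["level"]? "WARNING"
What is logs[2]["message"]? "Timeout waiting for response"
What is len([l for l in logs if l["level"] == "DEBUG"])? 1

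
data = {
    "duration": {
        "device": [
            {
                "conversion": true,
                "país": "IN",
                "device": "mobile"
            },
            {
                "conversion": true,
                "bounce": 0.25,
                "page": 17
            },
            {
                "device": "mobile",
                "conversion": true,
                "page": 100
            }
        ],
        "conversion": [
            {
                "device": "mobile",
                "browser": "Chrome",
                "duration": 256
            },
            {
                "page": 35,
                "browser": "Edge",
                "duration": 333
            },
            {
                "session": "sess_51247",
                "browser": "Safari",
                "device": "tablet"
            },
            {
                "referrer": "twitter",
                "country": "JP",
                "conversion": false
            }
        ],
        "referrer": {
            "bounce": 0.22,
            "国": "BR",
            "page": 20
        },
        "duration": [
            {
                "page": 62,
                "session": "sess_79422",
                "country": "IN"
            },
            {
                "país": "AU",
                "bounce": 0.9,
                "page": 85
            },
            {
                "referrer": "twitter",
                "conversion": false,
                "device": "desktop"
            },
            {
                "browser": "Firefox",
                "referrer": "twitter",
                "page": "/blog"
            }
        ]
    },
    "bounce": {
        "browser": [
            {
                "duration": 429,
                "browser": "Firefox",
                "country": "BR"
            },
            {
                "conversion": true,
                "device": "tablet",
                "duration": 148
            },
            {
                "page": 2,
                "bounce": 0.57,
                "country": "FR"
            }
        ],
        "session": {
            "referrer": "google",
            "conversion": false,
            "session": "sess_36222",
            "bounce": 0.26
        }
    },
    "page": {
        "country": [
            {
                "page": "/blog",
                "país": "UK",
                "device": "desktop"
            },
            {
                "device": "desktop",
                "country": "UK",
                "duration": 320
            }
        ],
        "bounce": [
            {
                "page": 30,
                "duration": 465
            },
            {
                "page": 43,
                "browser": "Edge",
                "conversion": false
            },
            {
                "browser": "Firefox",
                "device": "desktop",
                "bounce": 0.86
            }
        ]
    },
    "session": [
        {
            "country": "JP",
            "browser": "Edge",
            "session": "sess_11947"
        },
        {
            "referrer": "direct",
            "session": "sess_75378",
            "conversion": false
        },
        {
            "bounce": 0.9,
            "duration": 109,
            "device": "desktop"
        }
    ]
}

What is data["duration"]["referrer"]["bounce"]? 0.22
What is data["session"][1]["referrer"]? "direct"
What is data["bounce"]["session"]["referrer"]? "google"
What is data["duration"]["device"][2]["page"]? 100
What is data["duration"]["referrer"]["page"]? 20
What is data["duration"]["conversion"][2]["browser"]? "Safari"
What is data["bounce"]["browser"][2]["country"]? "FR"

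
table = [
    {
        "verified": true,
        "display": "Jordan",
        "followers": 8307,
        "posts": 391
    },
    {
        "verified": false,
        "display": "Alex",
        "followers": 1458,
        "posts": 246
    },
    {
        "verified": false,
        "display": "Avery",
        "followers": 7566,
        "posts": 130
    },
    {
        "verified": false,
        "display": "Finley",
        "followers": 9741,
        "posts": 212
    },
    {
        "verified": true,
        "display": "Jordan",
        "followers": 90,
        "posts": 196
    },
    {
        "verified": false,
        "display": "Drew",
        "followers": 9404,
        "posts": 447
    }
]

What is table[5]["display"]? "Drew"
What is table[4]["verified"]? True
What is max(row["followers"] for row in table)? 9741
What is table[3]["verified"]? False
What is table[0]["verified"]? True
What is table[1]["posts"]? 246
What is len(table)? 6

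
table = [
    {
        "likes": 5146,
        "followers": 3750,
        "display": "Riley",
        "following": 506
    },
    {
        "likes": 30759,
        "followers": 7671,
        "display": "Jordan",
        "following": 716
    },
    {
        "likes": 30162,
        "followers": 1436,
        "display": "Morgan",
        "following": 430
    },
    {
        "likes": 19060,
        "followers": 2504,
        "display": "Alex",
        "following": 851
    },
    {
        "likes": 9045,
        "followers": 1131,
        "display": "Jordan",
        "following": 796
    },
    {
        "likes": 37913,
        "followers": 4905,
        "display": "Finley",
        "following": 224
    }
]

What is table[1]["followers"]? 7671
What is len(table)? 6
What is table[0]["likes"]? 5146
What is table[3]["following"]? 851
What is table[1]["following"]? 716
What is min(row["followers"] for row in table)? 1131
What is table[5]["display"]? "Finley"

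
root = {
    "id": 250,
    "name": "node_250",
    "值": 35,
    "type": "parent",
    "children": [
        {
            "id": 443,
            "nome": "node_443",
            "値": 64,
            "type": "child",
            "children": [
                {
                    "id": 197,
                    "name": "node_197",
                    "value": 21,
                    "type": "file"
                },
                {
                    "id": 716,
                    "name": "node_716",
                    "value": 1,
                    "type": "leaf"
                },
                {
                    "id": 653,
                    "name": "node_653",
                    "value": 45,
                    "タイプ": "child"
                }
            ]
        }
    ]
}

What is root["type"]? "parent"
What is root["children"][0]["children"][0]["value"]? 21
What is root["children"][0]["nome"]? "node_443"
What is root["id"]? 250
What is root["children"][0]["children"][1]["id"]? 716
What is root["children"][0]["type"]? "child"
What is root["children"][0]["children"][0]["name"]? "node_197"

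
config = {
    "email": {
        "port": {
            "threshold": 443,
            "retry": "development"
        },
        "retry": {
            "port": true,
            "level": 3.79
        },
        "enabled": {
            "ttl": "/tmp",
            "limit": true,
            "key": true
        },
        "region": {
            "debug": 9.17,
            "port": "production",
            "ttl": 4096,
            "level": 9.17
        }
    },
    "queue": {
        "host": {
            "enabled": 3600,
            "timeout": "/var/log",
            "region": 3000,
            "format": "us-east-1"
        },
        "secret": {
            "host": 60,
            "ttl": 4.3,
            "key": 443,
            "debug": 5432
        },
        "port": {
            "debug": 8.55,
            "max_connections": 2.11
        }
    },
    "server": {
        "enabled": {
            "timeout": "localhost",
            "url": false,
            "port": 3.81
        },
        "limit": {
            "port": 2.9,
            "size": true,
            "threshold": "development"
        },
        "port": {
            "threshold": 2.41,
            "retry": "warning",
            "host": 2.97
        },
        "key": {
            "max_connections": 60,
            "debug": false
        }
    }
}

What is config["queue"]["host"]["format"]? "us-east-1"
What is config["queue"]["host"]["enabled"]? 3600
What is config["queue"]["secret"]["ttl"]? 4.3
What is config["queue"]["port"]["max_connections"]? 2.11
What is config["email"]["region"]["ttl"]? 4096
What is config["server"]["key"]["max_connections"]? 60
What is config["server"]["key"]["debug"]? False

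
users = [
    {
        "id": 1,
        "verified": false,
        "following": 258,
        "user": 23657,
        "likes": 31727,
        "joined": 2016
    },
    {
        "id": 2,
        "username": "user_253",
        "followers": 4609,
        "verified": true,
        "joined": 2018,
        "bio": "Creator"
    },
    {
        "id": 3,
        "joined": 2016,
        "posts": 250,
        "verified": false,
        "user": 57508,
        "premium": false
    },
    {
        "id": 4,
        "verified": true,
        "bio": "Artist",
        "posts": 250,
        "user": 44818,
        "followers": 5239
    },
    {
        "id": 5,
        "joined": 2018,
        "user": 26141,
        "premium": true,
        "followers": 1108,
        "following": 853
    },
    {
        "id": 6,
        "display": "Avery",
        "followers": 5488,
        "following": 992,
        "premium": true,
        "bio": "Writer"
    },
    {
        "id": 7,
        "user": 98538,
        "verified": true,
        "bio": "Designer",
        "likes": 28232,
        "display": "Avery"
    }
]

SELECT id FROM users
[1, 2, 3, 4, 5, 6, 7]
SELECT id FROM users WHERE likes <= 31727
[1, 7]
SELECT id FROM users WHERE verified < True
[1, 3]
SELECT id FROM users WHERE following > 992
[]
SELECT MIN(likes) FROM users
28232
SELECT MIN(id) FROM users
1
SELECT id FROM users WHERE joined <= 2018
[1, 2, 3, 5]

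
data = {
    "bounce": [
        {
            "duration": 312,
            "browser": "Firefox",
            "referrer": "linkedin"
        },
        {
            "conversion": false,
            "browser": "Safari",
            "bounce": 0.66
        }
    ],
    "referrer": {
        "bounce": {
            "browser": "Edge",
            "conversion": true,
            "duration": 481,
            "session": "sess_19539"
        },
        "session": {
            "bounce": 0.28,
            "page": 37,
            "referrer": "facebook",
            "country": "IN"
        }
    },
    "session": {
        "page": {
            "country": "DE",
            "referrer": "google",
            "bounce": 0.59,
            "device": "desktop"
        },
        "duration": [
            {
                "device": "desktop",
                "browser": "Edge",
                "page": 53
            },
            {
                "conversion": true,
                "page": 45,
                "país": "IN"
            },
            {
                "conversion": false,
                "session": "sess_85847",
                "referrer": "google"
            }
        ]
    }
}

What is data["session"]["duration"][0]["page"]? 53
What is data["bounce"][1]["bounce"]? 0.66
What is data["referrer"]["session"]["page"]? 37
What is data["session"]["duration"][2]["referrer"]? "google"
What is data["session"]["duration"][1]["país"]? "IN"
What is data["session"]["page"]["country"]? "DE"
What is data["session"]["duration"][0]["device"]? "desktop"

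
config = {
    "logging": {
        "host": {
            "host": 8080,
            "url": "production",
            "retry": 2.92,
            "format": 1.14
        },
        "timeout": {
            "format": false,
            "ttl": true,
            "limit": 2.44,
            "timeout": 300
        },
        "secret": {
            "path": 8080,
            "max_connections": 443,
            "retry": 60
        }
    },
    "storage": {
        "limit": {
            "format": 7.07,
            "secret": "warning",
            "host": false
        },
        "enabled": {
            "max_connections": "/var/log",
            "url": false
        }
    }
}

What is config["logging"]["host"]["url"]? "production"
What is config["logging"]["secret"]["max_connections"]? 443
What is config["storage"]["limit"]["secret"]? "warning"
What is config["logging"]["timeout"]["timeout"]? 300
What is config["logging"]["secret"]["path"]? 8080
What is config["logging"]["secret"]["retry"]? 60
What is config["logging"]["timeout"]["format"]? False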